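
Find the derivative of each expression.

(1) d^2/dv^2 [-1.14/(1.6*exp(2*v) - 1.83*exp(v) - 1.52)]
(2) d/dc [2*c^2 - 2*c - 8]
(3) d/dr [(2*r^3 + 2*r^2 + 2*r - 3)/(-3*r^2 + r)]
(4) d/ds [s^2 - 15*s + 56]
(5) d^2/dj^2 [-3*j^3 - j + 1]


(1) = (1.14*(3.2*exp(v) - 1.83)*(6.4*exp(v) - 3.66)*exp(v) + (7.296*exp(v) - 2.0862)*(-1.6*exp(2*v) + 1.83*exp(v) + 1.52))*exp(v)/(-1.6*exp(2*v) + 1.83*exp(v) + 1.52)^3
(2) = 4*c - 2
(3) = (-6*r^4 + 4*r^3 + 8*r^2 - 18*r + 3)/(r^2*(9*r^2 - 6*r + 1))
(4) = 2*s - 15
(5) = -18*j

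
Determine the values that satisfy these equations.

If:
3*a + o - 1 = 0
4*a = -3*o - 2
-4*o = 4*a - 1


Then:
No Solution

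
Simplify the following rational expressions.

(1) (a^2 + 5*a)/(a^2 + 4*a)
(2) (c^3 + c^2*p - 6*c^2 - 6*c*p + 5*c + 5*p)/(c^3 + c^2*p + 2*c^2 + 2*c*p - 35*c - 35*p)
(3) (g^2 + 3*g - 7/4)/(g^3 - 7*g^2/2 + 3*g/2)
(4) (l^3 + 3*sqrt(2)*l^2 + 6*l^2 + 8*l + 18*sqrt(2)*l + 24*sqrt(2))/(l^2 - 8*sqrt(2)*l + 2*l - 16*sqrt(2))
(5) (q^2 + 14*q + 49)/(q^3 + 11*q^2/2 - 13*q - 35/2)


(1) = (a + 5)/(a + 4)
(2) = (c - 1)/(c + 7)
(3) = (2*g + 7)/(2*g^2 - 6*g)
(4) = (l^2 + l*(4 + 3*sqrt(2)) + 12*sqrt(2))/(l - 8*sqrt(2))
(5) = (2*q + 14)/(2*q^2 - 3*q - 5)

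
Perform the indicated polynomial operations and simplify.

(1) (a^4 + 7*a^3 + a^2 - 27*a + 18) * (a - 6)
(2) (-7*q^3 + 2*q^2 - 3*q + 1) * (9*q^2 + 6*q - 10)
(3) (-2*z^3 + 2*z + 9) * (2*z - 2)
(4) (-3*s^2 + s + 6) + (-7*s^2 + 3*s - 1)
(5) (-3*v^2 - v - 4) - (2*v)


(1) = a^5 + a^4 - 41*a^3 - 33*a^2 + 180*a - 108
(2) = -63*q^5 - 24*q^4 + 55*q^3 - 29*q^2 + 36*q - 10
(3) = -4*z^4 + 4*z^3 + 4*z^2 + 14*z - 18
(4) = -10*s^2 + 4*s + 5
(5) = -3*v^2 - 3*v - 4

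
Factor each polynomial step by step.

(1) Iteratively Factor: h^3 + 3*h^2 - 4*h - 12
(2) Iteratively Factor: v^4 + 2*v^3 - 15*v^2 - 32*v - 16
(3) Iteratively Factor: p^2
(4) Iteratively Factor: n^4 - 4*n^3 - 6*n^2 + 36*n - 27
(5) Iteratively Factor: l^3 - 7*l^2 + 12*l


(1) = (h + 2)*(h^2 + h - 6) = (h + 2)*(h + 3)*(h - 2)
(2) = (v + 1)*(v^3 + v^2 - 16*v - 16) = (v + 1)^2*(v^2 - 16) = (v - 4)*(v + 1)^2*(v + 4)
(3) = (p)*(p)
(4) = (n + 3)*(n^3 - 7*n^2 + 15*n - 9) = (n - 1)*(n + 3)*(n^2 - 6*n + 9) = (n - 3)*(n - 1)*(n + 3)*(n - 3)
(5) = (l - 3)*(l^2 - 4*l) = l*(l - 3)*(l - 4)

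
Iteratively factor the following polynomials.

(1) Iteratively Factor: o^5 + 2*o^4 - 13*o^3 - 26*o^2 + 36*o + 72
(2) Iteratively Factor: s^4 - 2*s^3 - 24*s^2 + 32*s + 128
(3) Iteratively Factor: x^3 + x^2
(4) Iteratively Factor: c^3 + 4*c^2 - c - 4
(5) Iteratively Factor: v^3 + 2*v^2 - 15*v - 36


(1) = (o - 2)*(o^4 + 4*o^3 - 5*o^2 - 36*o - 36) = (o - 2)*(o + 3)*(o^3 + o^2 - 8*o - 12) = (o - 2)*(o + 2)*(o + 3)*(o^2 - o - 6) = (o - 3)*(o - 2)*(o + 2)*(o + 3)*(o + 2)
(2) = (s + 4)*(s^3 - 6*s^2 + 32) = (s + 2)*(s + 4)*(s^2 - 8*s + 16) = (s - 4)*(s + 2)*(s + 4)*(s - 4)
(3) = (x)*(x^2 + x) = x^2*(x + 1)
(4) = (c - 1)*(c^2 + 5*c + 4) = (c - 1)*(c + 4)*(c + 1)
(5) = (v + 3)*(v^2 - v - 12) = (v + 3)^2*(v - 4)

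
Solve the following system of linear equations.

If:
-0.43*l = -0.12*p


Then:
l = 0.27906976744186*p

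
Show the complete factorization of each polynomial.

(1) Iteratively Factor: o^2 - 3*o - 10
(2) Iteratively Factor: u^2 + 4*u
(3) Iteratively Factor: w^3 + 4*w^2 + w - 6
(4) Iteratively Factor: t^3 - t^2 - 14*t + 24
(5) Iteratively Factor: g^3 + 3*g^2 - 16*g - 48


(1) = (o - 5)*(o + 2)
(2) = (u + 4)*(u)
(3) = (w + 3)*(w^2 + w - 2) = (w + 2)*(w + 3)*(w - 1)
(4) = (t - 3)*(t^2 + 2*t - 8) = (t - 3)*(t - 2)*(t + 4)
(5) = (g + 3)*(g^2 - 16) = (g - 4)*(g + 3)*(g + 4)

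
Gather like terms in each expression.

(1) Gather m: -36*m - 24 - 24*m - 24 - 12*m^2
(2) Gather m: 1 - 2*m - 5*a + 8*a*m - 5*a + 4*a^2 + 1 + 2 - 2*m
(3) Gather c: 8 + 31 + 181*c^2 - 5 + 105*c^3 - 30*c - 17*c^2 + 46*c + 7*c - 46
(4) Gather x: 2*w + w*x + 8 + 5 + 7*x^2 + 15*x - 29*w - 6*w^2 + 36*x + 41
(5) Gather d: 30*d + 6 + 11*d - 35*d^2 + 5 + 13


(1) = -12*m^2 - 60*m - 48
(2) = 4*a^2 - 10*a + m*(8*a - 4) + 4
(3) = 105*c^3 + 164*c^2 + 23*c - 12
(4) = -6*w^2 - 27*w + 7*x^2 + x*(w + 51) + 54
(5) = -35*d^2 + 41*d + 24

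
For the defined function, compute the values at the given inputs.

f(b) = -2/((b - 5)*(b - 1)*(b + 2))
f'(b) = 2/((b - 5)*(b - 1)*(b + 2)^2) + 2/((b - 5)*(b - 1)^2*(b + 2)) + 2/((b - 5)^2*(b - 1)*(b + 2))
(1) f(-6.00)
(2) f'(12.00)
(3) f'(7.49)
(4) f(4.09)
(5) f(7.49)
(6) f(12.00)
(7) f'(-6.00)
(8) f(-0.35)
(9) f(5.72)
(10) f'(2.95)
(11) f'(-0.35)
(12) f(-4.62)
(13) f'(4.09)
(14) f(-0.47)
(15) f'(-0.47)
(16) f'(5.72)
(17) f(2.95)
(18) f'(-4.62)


(1) = 0.01
(2) = 0.00
(3) = 0.01
(4) = 0.12
(5) = -0.01
(6) = -0.00
(7) = 0.00
(8) = -0.17
(9) = -0.08
(10) = -0.02
(11) = -0.05
(12) = 0.01
(13) = 0.07
(14) = -0.16
(15) = -0.03
(16) = 0.13
(17) = 0.10
(18) = 0.01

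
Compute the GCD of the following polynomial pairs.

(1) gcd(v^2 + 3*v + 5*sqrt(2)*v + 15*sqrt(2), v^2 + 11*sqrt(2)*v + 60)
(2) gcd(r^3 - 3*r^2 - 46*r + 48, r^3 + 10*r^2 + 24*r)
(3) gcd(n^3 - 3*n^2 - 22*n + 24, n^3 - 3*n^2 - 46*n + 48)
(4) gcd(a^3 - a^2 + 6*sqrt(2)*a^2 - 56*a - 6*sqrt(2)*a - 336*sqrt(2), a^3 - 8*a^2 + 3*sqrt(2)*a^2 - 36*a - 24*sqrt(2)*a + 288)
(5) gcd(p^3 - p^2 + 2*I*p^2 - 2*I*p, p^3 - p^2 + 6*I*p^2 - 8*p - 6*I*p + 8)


(1) = gcd((v + 3)*(v + 5*sqrt(2)), (v + 5*sqrt(2))*(v + 6*sqrt(2))) = v + 5*sqrt(2)
(2) = gcd((r - 8)*(r - 1)*(r + 6), r*(r + 4)*(r + 6)) = r + 6
(3) = gcd((n - 6)*(n - 1)*(n + 4), (n - 8)*(n - 1)*(n + 6)) = n - 1
(4) = a^2 + a*(-8 + 6*sqrt(2)) - 48*sqrt(2)
(5) = p^2 + p*(-1 + 2*I) - 2*I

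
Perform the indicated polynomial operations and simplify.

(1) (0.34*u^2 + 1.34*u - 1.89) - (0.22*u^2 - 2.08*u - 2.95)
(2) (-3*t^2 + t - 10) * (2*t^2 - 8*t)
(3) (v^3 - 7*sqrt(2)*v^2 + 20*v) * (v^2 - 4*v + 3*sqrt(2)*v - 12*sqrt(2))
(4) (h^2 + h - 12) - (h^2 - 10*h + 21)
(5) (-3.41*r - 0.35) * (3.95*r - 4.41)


(1) = 0.12*u^2 + 3.42*u + 1.06
(2) = -6*t^4 + 26*t^3 - 28*t^2 + 80*t
(3) = v^5 - 4*sqrt(2)*v^4 - 4*v^4 - 22*v^3 + 16*sqrt(2)*v^3 + 60*sqrt(2)*v^2 + 88*v^2 - 240*sqrt(2)*v
(4) = 11*h - 33
(5) = -13.4695*r^2 + 13.6556*r + 1.5435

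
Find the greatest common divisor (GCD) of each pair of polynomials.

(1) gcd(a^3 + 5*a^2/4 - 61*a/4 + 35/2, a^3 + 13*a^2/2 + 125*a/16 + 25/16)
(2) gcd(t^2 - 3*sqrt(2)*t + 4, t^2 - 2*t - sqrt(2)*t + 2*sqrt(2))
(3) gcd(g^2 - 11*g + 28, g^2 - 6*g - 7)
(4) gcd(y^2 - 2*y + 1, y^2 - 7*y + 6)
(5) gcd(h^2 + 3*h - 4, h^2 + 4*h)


(1) = a + 5
(2) = t - sqrt(2)
(3) = gcd((g - 7)*(g - 4), (g - 7)*(g + 1)) = g - 7
(4) = y - 1
(5) = h + 4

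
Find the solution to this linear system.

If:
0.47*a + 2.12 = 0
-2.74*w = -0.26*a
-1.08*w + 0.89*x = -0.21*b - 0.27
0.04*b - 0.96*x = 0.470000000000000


Then:
a = -4.51
b = -1.20
w = -0.43
x = -0.54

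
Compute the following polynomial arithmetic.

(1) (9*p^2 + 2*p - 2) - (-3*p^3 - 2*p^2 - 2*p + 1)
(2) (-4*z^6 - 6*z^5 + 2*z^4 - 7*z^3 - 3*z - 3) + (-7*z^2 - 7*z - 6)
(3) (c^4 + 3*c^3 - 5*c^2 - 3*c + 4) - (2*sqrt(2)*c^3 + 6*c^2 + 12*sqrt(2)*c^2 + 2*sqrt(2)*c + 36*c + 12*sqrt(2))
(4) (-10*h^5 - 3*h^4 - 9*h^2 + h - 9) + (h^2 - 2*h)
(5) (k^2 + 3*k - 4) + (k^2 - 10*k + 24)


(1) = 3*p^3 + 11*p^2 + 4*p - 3
(2) = -4*z^6 - 6*z^5 + 2*z^4 - 7*z^3 - 7*z^2 - 10*z - 9
(3) = c^4 - 2*sqrt(2)*c^3 + 3*c^3 - 12*sqrt(2)*c^2 - 11*c^2 - 39*c - 2*sqrt(2)*c - 12*sqrt(2) + 4
(4) = -10*h^5 - 3*h^4 - 8*h^2 - h - 9
(5) = 2*k^2 - 7*k + 20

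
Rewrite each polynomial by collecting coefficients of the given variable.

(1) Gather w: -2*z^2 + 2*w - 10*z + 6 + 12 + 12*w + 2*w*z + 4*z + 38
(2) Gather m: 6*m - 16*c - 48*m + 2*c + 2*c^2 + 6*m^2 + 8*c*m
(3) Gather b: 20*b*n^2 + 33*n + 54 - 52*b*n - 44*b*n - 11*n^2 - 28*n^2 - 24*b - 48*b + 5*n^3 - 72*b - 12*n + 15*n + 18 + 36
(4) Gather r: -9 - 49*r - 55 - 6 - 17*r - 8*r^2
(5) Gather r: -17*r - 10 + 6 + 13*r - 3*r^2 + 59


(1) = w*(2*z + 14) - 2*z^2 - 6*z + 56
(2) = 2*c^2 - 14*c + 6*m^2 + m*(8*c - 42)
(3) = b*(20*n^2 - 96*n - 144) + 5*n^3 - 39*n^2 + 36*n + 108
(4) = -8*r^2 - 66*r - 70
(5) = -3*r^2 - 4*r + 55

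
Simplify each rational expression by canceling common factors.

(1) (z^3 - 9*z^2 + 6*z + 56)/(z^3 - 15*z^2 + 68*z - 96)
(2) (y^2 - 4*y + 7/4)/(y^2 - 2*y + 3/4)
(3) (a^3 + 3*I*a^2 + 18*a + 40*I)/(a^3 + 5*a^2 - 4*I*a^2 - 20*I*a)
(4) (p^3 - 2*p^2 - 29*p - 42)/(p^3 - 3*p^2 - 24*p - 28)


(1) = (z^2 - 5*z - 14)/(z^2 - 11*z + 24)
(2) = (2*y - 7)/(2*y - 3)
(3) = (a^2 + 7*I*a - 10)/(a^2 + 5*a)
(4) = (p + 3)/(p + 2)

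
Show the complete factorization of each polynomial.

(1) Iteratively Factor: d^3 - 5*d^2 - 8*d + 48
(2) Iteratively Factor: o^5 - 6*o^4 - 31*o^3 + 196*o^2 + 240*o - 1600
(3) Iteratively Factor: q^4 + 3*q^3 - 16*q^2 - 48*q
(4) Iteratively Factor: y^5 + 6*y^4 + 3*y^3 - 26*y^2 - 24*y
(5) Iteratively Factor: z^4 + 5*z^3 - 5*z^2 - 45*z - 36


(1) = (d + 3)*(d^2 - 8*d + 16) = (d - 4)*(d + 3)*(d - 4)
(2) = (o + 4)*(o^4 - 10*o^3 + 9*o^2 + 160*o - 400) = (o - 4)*(o + 4)*(o^3 - 6*o^2 - 15*o + 100) = (o - 4)*(o + 4)^2*(o^2 - 10*o + 25) = (o - 5)*(o - 4)*(o + 4)^2*(o - 5)
(3) = (q)*(q^3 + 3*q^2 - 16*q - 48) = q*(q - 4)*(q^2 + 7*q + 12) = q*(q - 4)*(q + 3)*(q + 4)
(4) = (y + 4)*(y^4 + 2*y^3 - 5*y^2 - 6*y) = (y + 1)*(y + 4)*(y^3 + y^2 - 6*y) = (y + 1)*(y + 3)*(y + 4)*(y^2 - 2*y) = y*(y + 1)*(y + 3)*(y + 4)*(y - 2)
(5) = (z + 3)*(z^3 + 2*z^2 - 11*z - 12) = (z + 1)*(z + 3)*(z^2 + z - 12) = (z + 1)*(z + 3)*(z + 4)*(z - 3)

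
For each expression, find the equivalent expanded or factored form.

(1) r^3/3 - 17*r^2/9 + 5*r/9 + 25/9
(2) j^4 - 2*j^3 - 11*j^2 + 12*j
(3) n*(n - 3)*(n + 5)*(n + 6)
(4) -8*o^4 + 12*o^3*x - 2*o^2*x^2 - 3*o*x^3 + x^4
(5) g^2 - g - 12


(1) = (r/3 + 1/3)*(r - 5)*(r - 5/3)
(2) = j*(j - 4)*(j - 1)*(j + 3)
(3) = n^4 + 8*n^3 - 3*n^2 - 90*n
(4) = (-2*o + x)^2*(-o + x)*(2*o + x)
(5) = (g - 4)*(g + 3)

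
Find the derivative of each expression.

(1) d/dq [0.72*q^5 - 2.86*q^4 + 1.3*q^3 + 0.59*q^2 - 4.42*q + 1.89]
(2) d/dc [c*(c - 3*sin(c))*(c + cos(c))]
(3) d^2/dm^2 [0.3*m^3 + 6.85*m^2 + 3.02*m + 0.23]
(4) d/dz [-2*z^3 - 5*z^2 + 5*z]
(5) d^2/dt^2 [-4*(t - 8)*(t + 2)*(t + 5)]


(1) = 3.6*q^4 - 11.44*q^3 + 3.9*q^2 + 1.18*q - 4.42
(2) = -c*(c - 3*sin(c))*(sin(c) - 1) - c*(c + cos(c))*(3*cos(c) - 1) + (c - 3*sin(c))*(c + cos(c))
(3) = 1.8*m + 13.7
(4) = -6*z^2 - 10*z + 5
(5) = 8 - 24*t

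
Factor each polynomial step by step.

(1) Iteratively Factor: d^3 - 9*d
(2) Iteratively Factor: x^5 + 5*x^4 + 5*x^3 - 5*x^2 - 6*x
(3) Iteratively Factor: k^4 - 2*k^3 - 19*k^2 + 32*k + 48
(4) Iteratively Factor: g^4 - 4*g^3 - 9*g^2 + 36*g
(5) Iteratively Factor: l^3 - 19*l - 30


(1) = (d)*(d^2 - 9) = d*(d + 3)*(d - 3)
(2) = (x - 1)*(x^4 + 6*x^3 + 11*x^2 + 6*x) = (x - 1)*(x + 1)*(x^3 + 5*x^2 + 6*x) = x*(x - 1)*(x + 1)*(x^2 + 5*x + 6) = x*(x - 1)*(x + 1)*(x + 3)*(x + 2)
(3) = (k + 1)*(k^3 - 3*k^2 - 16*k + 48) = (k + 1)*(k + 4)*(k^2 - 7*k + 12) = (k - 3)*(k + 1)*(k + 4)*(k - 4)
(4) = (g - 4)*(g^3 - 9*g) = g*(g - 4)*(g^2 - 9) = g*(g - 4)*(g + 3)*(g - 3)
(5) = (l + 2)*(l^2 - 2*l - 15) = (l - 5)*(l + 2)*(l + 3)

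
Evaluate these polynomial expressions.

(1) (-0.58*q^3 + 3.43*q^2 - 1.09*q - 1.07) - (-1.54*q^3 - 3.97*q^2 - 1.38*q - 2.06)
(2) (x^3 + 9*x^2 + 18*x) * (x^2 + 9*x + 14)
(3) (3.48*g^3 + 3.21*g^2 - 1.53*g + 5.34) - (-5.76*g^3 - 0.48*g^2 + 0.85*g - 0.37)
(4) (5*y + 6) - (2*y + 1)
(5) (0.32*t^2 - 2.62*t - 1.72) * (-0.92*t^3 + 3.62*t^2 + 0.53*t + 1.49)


(1) = 0.96*q^3 + 7.4*q^2 + 0.29*q + 0.99
(2) = x^5 + 18*x^4 + 113*x^3 + 288*x^2 + 252*x
(3) = 9.24*g^3 + 3.69*g^2 - 2.38*g + 5.71
(4) = 3*y + 5
(5) = -0.2944*t^5 + 3.5688*t^4 - 7.7324*t^3 - 7.1382*t^2 - 4.8154*t - 2.5628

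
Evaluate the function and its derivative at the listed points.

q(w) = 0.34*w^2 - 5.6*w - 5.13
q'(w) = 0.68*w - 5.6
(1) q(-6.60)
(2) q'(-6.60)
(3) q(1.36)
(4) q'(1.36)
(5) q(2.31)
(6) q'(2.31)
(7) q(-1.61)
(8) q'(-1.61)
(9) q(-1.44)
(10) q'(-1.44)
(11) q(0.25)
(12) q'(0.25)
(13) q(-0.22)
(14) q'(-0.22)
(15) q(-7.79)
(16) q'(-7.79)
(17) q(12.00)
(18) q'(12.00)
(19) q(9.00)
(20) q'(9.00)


(1) = 46.64
(2) = -10.09
(3) = -12.12
(4) = -4.68
(5) = -16.25
(6) = -4.03
(7) = 4.77
(8) = -6.69
(9) = 3.64
(10) = -6.58
(11) = -6.51
(12) = -5.43
(13) = -3.88
(14) = -5.75
(15) = 59.13
(16) = -10.90
(17) = -23.37
(18) = 2.56
(19) = -27.99
(20) = 0.52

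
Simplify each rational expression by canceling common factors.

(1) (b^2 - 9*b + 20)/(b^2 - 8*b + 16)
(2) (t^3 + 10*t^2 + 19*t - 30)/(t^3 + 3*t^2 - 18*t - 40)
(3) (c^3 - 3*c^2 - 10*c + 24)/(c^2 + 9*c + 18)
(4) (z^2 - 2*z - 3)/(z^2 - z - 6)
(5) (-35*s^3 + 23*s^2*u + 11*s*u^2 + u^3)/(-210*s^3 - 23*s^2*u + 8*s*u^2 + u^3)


(1) = (b - 5)/(b - 4)
(2) = (t^2 + 5*t - 6)/(t^2 - 2*t - 8)
(3) = (c^2 - 6*c + 8)/(c + 6)
(4) = (z + 1)/(z + 2)
(5) = (5*s^2 - 4*s*u - u^2)/(30*s^2 - s*u - u^2)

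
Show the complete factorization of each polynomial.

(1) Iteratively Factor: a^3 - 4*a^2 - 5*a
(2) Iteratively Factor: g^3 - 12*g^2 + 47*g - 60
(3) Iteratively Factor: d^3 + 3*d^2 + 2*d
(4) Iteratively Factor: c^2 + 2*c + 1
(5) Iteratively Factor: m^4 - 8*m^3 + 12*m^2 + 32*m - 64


(1) = (a + 1)*(a^2 - 5*a) = a*(a + 1)*(a - 5)
(2) = (g - 4)*(g^2 - 8*g + 15) = (g - 4)*(g - 3)*(g - 5)
(3) = (d + 2)*(d^2 + d) = d*(d + 2)*(d + 1)
(4) = (c + 1)*(c + 1)
(5) = (m - 4)*(m^3 - 4*m^2 - 4*m + 16) = (m - 4)*(m - 2)*(m^2 - 2*m - 8) = (m - 4)*(m - 2)*(m + 2)*(m - 4)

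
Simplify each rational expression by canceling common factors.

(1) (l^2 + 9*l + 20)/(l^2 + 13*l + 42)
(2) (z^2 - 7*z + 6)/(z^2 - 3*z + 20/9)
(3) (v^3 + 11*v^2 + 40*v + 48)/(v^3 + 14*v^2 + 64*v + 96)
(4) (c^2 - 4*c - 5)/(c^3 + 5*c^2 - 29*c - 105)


(1) = (l^2 + 9*l + 20)/(l^2 + 13*l + 42)
(2) = (9*z^2 - 63*z + 54)/(9*z^2 - 27*z + 20)
(3) = (v + 3)/(v + 6)
(4) = (c + 1)/(c^2 + 10*c + 21)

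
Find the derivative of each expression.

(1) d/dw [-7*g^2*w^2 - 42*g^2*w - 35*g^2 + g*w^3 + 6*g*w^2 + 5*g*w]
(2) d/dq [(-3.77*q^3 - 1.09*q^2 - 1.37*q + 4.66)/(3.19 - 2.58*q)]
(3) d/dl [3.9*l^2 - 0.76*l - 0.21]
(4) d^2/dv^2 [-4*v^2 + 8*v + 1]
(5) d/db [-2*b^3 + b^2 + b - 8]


(1) = g*(-14*g*w - 42*g + 3*w^2 + 12*w + 5)
(2) = (19.4532*q^3 - 33.2667*q^2 - 6.9542*q + 7.6525)/(6.6564*q^2 - 16.4604*q + 10.1761)
(3) = 7.8*l - 0.76
(4) = -8
(5) = -6*b^2 + 2*b + 1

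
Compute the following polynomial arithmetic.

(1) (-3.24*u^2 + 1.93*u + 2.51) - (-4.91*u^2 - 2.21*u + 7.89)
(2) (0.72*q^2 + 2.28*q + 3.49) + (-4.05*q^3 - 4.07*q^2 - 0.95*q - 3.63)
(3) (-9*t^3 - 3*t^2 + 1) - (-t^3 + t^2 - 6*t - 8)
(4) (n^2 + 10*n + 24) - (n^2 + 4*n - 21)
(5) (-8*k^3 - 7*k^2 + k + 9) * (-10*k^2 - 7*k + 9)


(1) = 1.67*u^2 + 4.14*u - 5.38
(2) = -4.05*q^3 - 3.35*q^2 + 1.33*q - 0.14
(3) = -8*t^3 - 4*t^2 + 6*t + 9
(4) = 6*n + 45
(5) = 80*k^5 + 126*k^4 - 33*k^3 - 160*k^2 - 54*k + 81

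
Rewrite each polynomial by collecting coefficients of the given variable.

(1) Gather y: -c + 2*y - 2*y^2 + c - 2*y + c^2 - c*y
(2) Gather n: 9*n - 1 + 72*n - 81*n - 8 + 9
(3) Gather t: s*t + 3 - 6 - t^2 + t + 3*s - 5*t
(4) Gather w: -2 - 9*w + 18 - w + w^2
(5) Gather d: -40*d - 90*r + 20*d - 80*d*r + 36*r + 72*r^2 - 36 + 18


(1) = c^2 - c*y - 2*y^2
(2) = 0
(3) = 3*s - t^2 + t*(s - 4) - 3
(4) = w^2 - 10*w + 16
(5) = d*(-80*r - 20) + 72*r^2 - 54*r - 18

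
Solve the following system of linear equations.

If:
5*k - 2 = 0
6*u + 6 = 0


Then:
k = 2/5
u = -1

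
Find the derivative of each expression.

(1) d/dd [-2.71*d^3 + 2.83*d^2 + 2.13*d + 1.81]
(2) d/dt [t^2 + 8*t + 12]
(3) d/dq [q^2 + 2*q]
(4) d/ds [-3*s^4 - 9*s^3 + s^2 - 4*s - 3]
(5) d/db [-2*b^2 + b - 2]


(1) = -8.13*d^2 + 5.66*d + 2.13
(2) = 2*t + 8
(3) = 2*q + 2
(4) = -12*s^3 - 27*s^2 + 2*s - 4
(5) = 1 - 4*b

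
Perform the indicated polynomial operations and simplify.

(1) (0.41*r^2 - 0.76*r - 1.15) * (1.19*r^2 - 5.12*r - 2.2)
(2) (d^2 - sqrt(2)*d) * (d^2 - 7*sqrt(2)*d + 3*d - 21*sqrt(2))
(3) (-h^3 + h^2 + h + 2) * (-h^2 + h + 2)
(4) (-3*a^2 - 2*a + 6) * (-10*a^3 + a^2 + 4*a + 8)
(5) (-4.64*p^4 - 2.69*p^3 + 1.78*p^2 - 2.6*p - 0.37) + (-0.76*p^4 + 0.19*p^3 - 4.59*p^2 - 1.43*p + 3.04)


(1) = 0.4879*r^4 - 3.0036*r^3 + 1.6207*r^2 + 7.56*r + 2.53
(2) = d^4 - 8*sqrt(2)*d^3 + 3*d^3 - 24*sqrt(2)*d^2 + 14*d^2 + 42*d
(3) = h^5 - 2*h^4 - 2*h^3 + h^2 + 4*h + 4
(4) = 30*a^5 + 17*a^4 - 74*a^3 - 26*a^2 + 8*a + 48
(5) = -5.4*p^4 - 2.5*p^3 - 2.81*p^2 - 4.03*p + 2.67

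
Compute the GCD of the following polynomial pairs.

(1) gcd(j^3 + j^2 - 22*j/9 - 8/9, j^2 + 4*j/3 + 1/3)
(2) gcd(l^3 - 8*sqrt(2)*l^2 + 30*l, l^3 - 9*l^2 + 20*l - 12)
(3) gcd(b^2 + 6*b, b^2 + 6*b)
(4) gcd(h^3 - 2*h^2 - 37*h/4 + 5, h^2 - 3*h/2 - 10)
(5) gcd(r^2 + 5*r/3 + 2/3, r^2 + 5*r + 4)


(1) = gcd((j - 4/3)*(j + 1/3)*(j + 2), (j + 1/3)*(j + 1)) = j + 1/3
(2) = 1
(3) = gcd(b*(b + 6), b*(b + 6)) = b^2 + 6*b
(4) = gcd((h - 4)*(h - 1/2)*(h + 5/2), (h - 4)*(h + 5/2)) = h^2 - 3*h/2 - 10
(5) = r + 1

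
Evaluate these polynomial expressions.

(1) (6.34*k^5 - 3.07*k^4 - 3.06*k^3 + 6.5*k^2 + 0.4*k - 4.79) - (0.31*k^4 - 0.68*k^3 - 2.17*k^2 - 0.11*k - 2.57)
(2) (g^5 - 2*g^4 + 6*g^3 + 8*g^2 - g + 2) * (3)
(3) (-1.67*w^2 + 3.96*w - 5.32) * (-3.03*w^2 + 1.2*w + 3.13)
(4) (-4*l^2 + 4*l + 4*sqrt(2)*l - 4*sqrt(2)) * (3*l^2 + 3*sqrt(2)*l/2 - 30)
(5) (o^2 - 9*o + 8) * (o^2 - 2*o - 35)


(1) = 6.34*k^5 - 3.38*k^4 - 2.38*k^3 + 8.67*k^2 + 0.51*k - 2.22
(2) = 3*g^5 - 6*g^4 + 18*g^3 + 24*g^2 - 3*g + 6
(3) = 5.0601*w^4 - 14.0028*w^3 + 15.6445*w^2 + 6.0108*w - 16.6516
(4) = -12*l^4 + 6*sqrt(2)*l^3 + 12*l^3 - 6*sqrt(2)*l^2 + 132*l^2 - 120*sqrt(2)*l - 132*l + 120*sqrt(2)
(5) = o^4 - 11*o^3 - 9*o^2 + 299*o - 280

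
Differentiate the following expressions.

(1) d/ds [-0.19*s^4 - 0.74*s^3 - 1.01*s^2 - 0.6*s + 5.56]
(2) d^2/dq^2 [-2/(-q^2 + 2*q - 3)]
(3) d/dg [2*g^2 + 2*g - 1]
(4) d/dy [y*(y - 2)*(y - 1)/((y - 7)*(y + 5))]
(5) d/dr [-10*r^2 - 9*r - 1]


(1) = -0.76*s^3 - 2.22*s^2 - 2.02*s - 0.6
(2) = 4*(-q^2 + 2*q + 4*(q - 1)^2 - 3)/(q^2 - 2*q + 3)^3
(3) = 4*g + 2
(4) = (y^4 - 4*y^3 - 101*y^2 + 210*y - 70)/(y^4 - 4*y^3 - 66*y^2 + 140*y + 1225)
(5) = -20*r - 9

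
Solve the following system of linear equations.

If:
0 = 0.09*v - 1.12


Then:
v = 12.44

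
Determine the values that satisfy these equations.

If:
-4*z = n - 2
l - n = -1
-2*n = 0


Then:
l = -1
n = 0
z = 1/2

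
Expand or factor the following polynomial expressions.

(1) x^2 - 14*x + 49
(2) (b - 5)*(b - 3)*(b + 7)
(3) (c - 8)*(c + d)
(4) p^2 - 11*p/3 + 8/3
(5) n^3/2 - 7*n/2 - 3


(1) = (x - 7)^2
(2) = b^3 - b^2 - 41*b + 105
(3) = c^2 + c*d - 8*c - 8*d
(4) = (p - 8/3)*(p - 1)
(5) = (n/2 + 1)*(n - 3)*(n + 1)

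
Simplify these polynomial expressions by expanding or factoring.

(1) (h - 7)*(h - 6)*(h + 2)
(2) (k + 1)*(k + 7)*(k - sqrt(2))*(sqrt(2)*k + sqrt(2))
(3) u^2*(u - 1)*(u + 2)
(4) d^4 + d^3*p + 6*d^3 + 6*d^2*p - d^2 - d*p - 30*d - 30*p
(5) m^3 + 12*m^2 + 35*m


(1) = h^3 - 11*h^2 + 16*h + 84
(2) = sqrt(2)*k^4 - 2*k^3 + 9*sqrt(2)*k^3 - 18*k^2 + 15*sqrt(2)*k^2 - 30*k + 7*sqrt(2)*k - 14
(3) = u^4 + u^3 - 2*u^2
(4) = (d - 2)*(d + 3)*(d + 5)*(d + p)
(5) = m*(m + 5)*(m + 7)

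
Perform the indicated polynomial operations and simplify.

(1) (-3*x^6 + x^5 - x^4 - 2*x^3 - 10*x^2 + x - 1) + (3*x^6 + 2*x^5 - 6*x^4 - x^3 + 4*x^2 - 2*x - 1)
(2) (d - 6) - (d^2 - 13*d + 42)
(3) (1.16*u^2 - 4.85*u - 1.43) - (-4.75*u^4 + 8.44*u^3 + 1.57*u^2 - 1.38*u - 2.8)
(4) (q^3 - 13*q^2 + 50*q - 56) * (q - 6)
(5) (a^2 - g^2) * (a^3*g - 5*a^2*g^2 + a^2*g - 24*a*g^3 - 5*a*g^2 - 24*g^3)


(1) = 3*x^5 - 7*x^4 - 3*x^3 - 6*x^2 - x - 2
(2) = -d^2 + 14*d - 48
(3) = 4.75*u^4 - 8.44*u^3 - 0.41*u^2 - 3.47*u + 1.37
(4) = q^4 - 19*q^3 + 128*q^2 - 356*q + 336
(5) = a^5*g - 5*a^4*g^2 + a^4*g - 25*a^3*g^3 - 5*a^3*g^2 + 5*a^2*g^4 - 25*a^2*g^3 + 24*a*g^5 + 5*a*g^4 + 24*g^5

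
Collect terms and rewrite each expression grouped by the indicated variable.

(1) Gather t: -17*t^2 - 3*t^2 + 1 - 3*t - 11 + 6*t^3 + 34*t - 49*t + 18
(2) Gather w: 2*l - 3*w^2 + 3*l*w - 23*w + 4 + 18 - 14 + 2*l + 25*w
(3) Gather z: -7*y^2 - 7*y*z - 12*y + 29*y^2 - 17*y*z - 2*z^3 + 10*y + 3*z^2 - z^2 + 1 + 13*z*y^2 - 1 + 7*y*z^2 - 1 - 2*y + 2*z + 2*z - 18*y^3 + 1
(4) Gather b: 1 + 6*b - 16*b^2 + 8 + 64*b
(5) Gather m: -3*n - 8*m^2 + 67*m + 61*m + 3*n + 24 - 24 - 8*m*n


(1) = 6*t^3 - 20*t^2 - 18*t + 8
(2) = 4*l - 3*w^2 + w*(3*l + 2) + 8
(3) = -18*y^3 + 22*y^2 - 4*y - 2*z^3 + z^2*(7*y + 2) + z*(13*y^2 - 24*y + 4)
(4) = -16*b^2 + 70*b + 9
(5) = -8*m^2 + m*(128 - 8*n)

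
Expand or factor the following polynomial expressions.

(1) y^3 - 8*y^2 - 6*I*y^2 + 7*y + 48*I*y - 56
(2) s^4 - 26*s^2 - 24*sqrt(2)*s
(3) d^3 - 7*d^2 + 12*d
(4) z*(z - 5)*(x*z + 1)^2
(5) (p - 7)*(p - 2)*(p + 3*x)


(1) = (y - 8)*(y - 7*I)*(y + I)
(2) = s*(s - 4*sqrt(2))*(s + sqrt(2))*(s + 3*sqrt(2))
(3) = d*(d - 4)*(d - 3)
(4) = x^2*z^4 - 5*x^2*z^3 + 2*x*z^3 - 10*x*z^2 + z^2 - 5*z
(5) = p^3 + 3*p^2*x - 9*p^2 - 27*p*x + 14*p + 42*x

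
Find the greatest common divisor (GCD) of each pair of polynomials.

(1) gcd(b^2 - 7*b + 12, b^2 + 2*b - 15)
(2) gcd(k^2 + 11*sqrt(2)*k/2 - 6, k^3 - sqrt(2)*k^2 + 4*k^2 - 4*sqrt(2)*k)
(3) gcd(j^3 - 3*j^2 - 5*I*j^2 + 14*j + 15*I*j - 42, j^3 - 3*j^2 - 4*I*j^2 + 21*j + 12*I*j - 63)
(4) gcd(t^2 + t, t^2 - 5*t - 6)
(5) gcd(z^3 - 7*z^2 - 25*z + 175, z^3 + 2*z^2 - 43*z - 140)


(1) = gcd((b - 4)*(b - 3), (b - 3)*(b + 5)) = b - 3
(2) = 1
(3) = gcd((j - 3)*(j - 7*I)*(j + 2*I), (j - 3)*(j - 7*I)*(j + 3*I)) = j^2 + j*(-3 - 7*I) + 21*I
(4) = t + 1
(5) = gcd((z - 7)*(z - 5)*(z + 5), (z - 7)*(z + 4)*(z + 5)) = z^2 - 2*z - 35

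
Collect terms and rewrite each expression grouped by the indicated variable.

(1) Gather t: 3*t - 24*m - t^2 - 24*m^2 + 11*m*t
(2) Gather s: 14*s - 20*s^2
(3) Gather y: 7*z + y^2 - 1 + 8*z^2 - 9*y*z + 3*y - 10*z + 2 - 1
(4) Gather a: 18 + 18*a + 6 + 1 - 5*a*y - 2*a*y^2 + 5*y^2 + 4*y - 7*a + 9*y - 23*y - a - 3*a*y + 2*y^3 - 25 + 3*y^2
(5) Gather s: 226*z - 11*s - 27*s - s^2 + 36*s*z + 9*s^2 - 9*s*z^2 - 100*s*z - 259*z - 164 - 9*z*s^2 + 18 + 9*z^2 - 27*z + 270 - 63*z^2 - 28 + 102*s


(1) = -24*m^2 - 24*m - t^2 + t*(11*m + 3)
(2) = -20*s^2 + 14*s
(3) = y^2 + y*(3 - 9*z) + 8*z^2 - 3*z
(4) = a*(-2*y^2 - 8*y + 10) + 2*y^3 + 8*y^2 - 10*y
(5) = s^2*(8 - 9*z) + s*(-9*z^2 - 64*z + 64) - 54*z^2 - 60*z + 96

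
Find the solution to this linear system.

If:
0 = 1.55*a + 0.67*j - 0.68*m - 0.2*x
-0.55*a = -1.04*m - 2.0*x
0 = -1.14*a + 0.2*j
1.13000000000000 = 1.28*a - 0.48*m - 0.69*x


Then:
a = -40.50
j = -230.83
m = -373.60
x = 183.14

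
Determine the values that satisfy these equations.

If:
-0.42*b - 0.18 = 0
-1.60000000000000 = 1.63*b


Then:
No Solution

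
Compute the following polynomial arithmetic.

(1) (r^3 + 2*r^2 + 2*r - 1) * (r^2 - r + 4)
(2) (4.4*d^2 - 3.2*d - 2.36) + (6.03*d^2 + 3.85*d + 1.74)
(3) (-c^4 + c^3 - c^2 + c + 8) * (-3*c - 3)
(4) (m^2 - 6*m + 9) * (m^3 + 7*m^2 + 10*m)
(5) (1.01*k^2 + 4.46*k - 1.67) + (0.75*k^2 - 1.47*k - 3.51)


(1) = r^5 + r^4 + 4*r^3 + 5*r^2 + 9*r - 4
(2) = 10.43*d^2 + 0.65*d - 0.62
(3) = 3*c^5 - 27*c - 24
(4) = m^5 + m^4 - 23*m^3 + 3*m^2 + 90*m
(5) = 1.76*k^2 + 2.99*k - 5.18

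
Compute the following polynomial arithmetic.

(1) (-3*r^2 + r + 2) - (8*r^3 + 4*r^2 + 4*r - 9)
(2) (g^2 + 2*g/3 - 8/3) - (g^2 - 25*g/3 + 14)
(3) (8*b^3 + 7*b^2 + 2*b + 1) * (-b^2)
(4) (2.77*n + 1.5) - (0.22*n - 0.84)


(1) = -8*r^3 - 7*r^2 - 3*r + 11
(2) = 9*g - 50/3
(3) = -8*b^5 - 7*b^4 - 2*b^3 - b^2
(4) = 2.55*n + 2.34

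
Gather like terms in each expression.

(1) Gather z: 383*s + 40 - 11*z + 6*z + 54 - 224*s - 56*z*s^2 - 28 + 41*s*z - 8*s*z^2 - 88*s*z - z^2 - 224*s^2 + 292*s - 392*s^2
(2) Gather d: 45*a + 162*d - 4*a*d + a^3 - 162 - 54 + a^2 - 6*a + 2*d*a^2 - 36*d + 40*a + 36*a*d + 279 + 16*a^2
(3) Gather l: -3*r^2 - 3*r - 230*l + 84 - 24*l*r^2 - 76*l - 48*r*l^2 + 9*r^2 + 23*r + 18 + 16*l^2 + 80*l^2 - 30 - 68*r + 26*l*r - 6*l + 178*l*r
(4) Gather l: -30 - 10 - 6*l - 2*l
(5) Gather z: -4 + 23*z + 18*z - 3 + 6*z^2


(1) = -616*s^2 + 451*s + z^2*(-8*s - 1) + z*(-56*s^2 - 47*s - 5) + 66
(2) = a^3 + 17*a^2 + 79*a + d*(2*a^2 + 32*a + 126) + 63
(3) = l^2*(96 - 48*r) + l*(-24*r^2 + 204*r - 312) + 6*r^2 - 48*r + 72
(4) = -8*l - 40
(5) = 6*z^2 + 41*z - 7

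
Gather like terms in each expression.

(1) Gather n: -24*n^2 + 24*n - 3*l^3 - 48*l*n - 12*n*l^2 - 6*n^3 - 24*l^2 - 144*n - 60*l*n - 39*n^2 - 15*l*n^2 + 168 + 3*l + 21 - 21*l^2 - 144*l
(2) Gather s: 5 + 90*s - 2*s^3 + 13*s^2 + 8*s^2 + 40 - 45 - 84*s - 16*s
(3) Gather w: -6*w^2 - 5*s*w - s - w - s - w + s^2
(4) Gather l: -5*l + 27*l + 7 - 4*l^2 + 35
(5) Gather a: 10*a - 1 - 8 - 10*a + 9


(1) = -3*l^3 - 45*l^2 - 141*l - 6*n^3 + n^2*(-15*l - 63) + n*(-12*l^2 - 108*l - 120) + 189
(2) = -2*s^3 + 21*s^2 - 10*s
(3) = s^2 - 2*s - 6*w^2 + w*(-5*s - 2)
(4) = -4*l^2 + 22*l + 42
(5) = 0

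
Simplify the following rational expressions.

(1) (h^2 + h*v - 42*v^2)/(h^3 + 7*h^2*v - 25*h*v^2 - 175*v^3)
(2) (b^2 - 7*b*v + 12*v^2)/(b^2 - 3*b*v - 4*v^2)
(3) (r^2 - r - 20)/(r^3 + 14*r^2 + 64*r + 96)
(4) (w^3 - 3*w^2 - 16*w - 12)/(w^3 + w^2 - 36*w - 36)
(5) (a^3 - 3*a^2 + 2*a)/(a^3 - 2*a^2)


(1) = (-h + 6*v)/(-h^2 + 25*v^2)
(2) = (b - 3*v)/(b + v)
(3) = (r - 5)/(r^2 + 10*r + 24)
(4) = (w + 2)/(w + 6)
(5) = (a - 1)/a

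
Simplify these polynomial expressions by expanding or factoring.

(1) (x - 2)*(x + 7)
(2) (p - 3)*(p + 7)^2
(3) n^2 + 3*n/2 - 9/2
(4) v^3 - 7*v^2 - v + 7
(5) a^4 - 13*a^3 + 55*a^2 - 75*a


(1) = x^2 + 5*x - 14
(2) = p^3 + 11*p^2 + 7*p - 147
(3) = (n - 3/2)*(n + 3)
(4) = (v - 7)*(v - 1)*(v + 1)
(5) = a*(a - 5)^2*(a - 3)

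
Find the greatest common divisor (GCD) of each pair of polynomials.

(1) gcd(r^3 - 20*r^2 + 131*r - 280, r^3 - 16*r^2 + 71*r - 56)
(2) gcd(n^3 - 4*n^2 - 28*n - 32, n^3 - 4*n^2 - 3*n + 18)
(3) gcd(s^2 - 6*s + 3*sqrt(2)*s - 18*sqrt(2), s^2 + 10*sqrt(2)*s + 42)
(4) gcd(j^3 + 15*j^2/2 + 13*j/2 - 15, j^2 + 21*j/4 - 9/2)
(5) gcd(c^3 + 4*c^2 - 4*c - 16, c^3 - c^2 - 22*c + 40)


(1) = r^2 - 15*r + 56
(2) = n + 2
(3) = gcd((s - 6)*(s + 3*sqrt(2)), (s + 3*sqrt(2))*(s + 7*sqrt(2))) = s + 3*sqrt(2)
(4) = j + 6
(5) = gcd((c - 2)*(c + 2)*(c + 4), (c - 4)*(c - 2)*(c + 5)) = c - 2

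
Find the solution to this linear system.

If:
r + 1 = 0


Then:
r = -1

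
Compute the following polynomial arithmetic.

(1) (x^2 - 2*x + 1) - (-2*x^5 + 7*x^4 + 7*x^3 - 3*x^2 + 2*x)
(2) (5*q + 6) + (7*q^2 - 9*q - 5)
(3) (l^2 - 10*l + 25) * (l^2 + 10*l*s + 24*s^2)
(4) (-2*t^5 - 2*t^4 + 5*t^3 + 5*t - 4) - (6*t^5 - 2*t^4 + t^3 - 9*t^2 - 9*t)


(1) = 2*x^5 - 7*x^4 - 7*x^3 + 4*x^2 - 4*x + 1
(2) = 7*q^2 - 4*q + 1
(3) = l^4 + 10*l^3*s - 10*l^3 + 24*l^2*s^2 - 100*l^2*s + 25*l^2 - 240*l*s^2 + 250*l*s + 600*s^2
(4) = -8*t^5 + 4*t^3 + 9*t^2 + 14*t - 4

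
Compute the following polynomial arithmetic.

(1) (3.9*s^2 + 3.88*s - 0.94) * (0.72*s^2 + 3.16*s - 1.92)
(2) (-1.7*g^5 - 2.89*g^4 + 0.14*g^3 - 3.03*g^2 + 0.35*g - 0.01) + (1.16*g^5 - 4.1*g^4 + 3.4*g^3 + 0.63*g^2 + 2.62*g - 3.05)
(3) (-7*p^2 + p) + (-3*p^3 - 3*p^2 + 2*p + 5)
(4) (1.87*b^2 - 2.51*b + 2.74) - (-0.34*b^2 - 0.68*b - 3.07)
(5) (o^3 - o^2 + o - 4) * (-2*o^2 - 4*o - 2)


(1) = 2.808*s^4 + 15.1176*s^3 + 4.096*s^2 - 10.42*s + 1.8048
(2) = -0.54*g^5 - 6.99*g^4 + 3.54*g^3 - 2.4*g^2 + 2.97*g - 3.06
(3) = -3*p^3 - 10*p^2 + 3*p + 5
(4) = 2.21*b^2 - 1.83*b + 5.81
(5) = -2*o^5 - 2*o^4 + 6*o^2 + 14*o + 8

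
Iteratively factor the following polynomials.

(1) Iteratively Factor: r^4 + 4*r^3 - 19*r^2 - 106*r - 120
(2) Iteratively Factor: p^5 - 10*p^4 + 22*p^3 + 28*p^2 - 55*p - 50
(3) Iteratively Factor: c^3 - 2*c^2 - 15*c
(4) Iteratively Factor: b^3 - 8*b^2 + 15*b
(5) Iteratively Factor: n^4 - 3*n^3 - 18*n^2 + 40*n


(1) = (r + 3)*(r^3 + r^2 - 22*r - 40) = (r + 3)*(r + 4)*(r^2 - 3*r - 10) = (r + 2)*(r + 3)*(r + 4)*(r - 5)
(2) = (p - 2)*(p^4 - 8*p^3 + 6*p^2 + 40*p + 25) = (p - 5)*(p - 2)*(p^3 - 3*p^2 - 9*p - 5) = (p - 5)^2*(p - 2)*(p^2 + 2*p + 1) = (p - 5)^2*(p - 2)*(p + 1)*(p + 1)
(3) = (c - 5)*(c^2 + 3*c) = (c - 5)*(c + 3)*(c)
(4) = (b - 5)*(b^2 - 3*b) = (b - 5)*(b - 3)*(b)
(5) = (n - 2)*(n^3 - n^2 - 20*n) = (n - 2)*(n + 4)*(n^2 - 5*n) = n*(n - 2)*(n + 4)*(n - 5)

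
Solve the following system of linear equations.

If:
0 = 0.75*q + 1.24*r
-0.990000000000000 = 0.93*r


Then:
q = 1.76
r = -1.06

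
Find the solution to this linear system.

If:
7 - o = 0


Then:
o = 7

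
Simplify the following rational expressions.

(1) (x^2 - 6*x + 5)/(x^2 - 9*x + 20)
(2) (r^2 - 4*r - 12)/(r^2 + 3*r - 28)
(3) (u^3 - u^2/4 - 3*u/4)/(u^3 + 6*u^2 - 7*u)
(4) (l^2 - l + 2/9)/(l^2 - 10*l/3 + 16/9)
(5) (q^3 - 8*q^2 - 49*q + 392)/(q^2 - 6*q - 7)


(1) = (x - 1)/(x - 4)
(2) = (r^2 - 4*r - 12)/(r^2 + 3*r - 28)
(3) = (4*u + 3)/(4*u + 28)
(4) = (3*l - 1)/(3*l - 8)
(5) = (q^2 - q - 56)/(q + 1)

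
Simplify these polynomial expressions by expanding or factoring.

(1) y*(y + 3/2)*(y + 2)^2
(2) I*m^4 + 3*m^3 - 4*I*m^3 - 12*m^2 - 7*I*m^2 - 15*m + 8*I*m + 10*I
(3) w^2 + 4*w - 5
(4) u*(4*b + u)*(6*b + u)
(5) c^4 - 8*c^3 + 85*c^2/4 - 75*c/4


(1) = y^4 + 11*y^3/2 + 10*y^2 + 6*y
(2) = (m - 5)*(m + 1)*(m - 2*I)*(I*m + 1)
(3) = (w - 1)*(w + 5)
(4) = 24*b^2*u + 10*b*u^2 + u^3
(5) = c*(c - 3)*(c - 5/2)^2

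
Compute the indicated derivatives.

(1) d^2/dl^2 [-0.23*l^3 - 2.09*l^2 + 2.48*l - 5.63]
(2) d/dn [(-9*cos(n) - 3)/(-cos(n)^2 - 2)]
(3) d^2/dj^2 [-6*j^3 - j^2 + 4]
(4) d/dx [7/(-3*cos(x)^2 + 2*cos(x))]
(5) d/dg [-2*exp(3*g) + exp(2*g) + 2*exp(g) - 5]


(1) = -1.38*l - 4.18
(2) = 3*(3*cos(n)^2 + 2*cos(n) - 6)*sin(n)/(sin(n)^2 - 3)^2
(3) = -36*j - 2
(4) = 14*(sin(x)/cos(x)^2 - 3*tan(x))/(3*cos(x) - 2)^2
(5) = 2*(-3*exp(2*g) + exp(g) + 1)*exp(g)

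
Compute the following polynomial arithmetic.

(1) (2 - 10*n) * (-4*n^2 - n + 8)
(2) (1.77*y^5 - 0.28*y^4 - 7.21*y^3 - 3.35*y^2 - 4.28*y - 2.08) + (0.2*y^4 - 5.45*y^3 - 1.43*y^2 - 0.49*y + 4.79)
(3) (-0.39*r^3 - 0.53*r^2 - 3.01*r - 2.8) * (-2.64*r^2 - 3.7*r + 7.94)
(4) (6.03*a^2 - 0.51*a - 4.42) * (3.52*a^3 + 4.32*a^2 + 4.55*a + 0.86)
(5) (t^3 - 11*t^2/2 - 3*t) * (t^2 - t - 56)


(1) = 40*n^3 + 2*n^2 - 82*n + 16
(2) = 1.77*y^5 - 0.08*y^4 - 12.66*y^3 - 4.78*y^2 - 4.77*y + 2.71
(3) = 1.0296*r^5 + 2.8422*r^4 + 6.8108*r^3 + 14.3208*r^2 - 13.5394*r - 22.232
(4) = 21.2256*a^5 + 24.2544*a^4 + 9.6749*a^3 - 16.2291*a^2 - 20.5496*a - 3.8012
(5) = t^5 - 13*t^4/2 - 107*t^3/2 + 311*t^2 + 168*t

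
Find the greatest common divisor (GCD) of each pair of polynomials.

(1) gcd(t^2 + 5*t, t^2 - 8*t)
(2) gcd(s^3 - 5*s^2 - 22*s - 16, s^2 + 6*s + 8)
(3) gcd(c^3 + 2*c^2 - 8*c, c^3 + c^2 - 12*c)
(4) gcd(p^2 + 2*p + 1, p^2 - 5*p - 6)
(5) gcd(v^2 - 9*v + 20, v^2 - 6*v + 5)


(1) = gcd(t*(t + 5), t*(t - 8)) = t
(2) = s + 2
(3) = gcd(c*(c - 2)*(c + 4), c*(c - 3)*(c + 4)) = c^2 + 4*c
(4) = gcd((p + 1)^2, (p - 6)*(p + 1)) = p + 1
(5) = gcd((v - 5)*(v - 4), (v - 5)*(v - 1)) = v - 5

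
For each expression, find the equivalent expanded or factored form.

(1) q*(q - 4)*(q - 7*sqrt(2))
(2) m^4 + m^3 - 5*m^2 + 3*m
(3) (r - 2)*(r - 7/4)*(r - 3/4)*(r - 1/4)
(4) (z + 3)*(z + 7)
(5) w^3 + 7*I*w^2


(1) = q^3 - 7*sqrt(2)*q^2 - 4*q^2 + 28*sqrt(2)*q
(2) = m*(m - 1)^2*(m + 3)
(3) = r^4 - 19*r^3/4 + 119*r^2/16 - 269*r/64 + 21/32
(4) = z^2 + 10*z + 21
(5) = w^2*(w + 7*I)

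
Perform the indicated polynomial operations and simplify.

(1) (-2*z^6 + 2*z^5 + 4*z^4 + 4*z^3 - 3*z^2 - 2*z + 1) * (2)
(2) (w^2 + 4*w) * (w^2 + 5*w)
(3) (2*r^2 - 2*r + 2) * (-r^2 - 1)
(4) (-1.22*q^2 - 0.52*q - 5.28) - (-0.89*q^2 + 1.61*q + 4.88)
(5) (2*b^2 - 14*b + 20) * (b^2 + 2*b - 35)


(1) = -4*z^6 + 4*z^5 + 8*z^4 + 8*z^3 - 6*z^2 - 4*z + 2
(2) = w^4 + 9*w^3 + 20*w^2
(3) = -2*r^4 + 2*r^3 - 4*r^2 + 2*r - 2
(4) = -0.33*q^2 - 2.13*q - 10.16
(5) = 2*b^4 - 10*b^3 - 78*b^2 + 530*b - 700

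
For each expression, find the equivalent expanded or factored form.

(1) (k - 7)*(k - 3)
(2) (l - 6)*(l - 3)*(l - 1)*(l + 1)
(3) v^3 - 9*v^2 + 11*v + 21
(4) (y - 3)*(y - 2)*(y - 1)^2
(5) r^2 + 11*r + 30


(1) = k^2 - 10*k + 21
(2) = l^4 - 9*l^3 + 17*l^2 + 9*l - 18
(3) = (v - 7)*(v - 3)*(v + 1)
(4) = y^4 - 7*y^3 + 17*y^2 - 17*y + 6
(5) = (r + 5)*(r + 6)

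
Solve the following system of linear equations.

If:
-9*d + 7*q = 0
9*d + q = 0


Then:
d = 0
q = 0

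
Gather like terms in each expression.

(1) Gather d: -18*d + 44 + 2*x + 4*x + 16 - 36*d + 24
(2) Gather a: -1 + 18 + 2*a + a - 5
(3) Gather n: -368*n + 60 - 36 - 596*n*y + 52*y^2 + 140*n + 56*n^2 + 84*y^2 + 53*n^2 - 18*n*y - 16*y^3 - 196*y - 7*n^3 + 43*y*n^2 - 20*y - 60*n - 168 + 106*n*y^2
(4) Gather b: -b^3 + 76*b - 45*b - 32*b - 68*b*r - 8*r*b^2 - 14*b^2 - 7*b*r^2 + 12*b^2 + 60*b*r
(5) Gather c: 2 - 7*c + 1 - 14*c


(1) = -54*d + 6*x + 84
(2) = 3*a + 12
(3) = -7*n^3 + n^2*(43*y + 109) + n*(106*y^2 - 614*y - 288) - 16*y^3 + 136*y^2 - 216*y - 144
(4) = -b^3 + b^2*(-8*r - 2) + b*(-7*r^2 - 8*r - 1)
(5) = 3 - 21*c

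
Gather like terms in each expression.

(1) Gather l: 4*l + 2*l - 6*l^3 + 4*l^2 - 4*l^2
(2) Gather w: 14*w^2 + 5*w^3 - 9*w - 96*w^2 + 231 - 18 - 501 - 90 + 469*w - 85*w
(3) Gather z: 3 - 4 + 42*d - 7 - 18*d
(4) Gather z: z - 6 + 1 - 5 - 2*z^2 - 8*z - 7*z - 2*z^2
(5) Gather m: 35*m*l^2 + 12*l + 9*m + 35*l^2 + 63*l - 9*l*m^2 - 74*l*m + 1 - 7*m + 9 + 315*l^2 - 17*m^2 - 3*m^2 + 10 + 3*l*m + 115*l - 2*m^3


(1) = -6*l^3 + 6*l
(2) = 5*w^3 - 82*w^2 + 375*w - 378
(3) = 24*d - 8
(4) = -4*z^2 - 14*z - 10
(5) = 350*l^2 + 190*l - 2*m^3 + m^2*(-9*l - 20) + m*(35*l^2 - 71*l + 2) + 20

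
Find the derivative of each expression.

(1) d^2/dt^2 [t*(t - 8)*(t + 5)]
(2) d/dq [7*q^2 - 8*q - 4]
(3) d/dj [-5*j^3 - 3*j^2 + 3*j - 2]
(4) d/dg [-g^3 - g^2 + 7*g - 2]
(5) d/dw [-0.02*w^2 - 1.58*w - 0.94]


(1) = 6*t - 6
(2) = 14*q - 8
(3) = -15*j^2 - 6*j + 3
(4) = -3*g^2 - 2*g + 7
(5) = -0.04*w - 1.58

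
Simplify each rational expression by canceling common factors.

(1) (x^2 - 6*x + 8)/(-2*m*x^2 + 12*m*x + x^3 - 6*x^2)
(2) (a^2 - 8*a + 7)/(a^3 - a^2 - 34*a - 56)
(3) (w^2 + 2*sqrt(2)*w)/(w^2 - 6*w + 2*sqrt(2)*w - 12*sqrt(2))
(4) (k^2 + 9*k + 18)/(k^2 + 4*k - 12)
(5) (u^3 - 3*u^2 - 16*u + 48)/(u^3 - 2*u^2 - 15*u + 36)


(1) = (x^2 - 6*x + 8)/(-2*m*x^2 + 12*m*x + x^3 - 6*x^2)
(2) = (a - 1)/(a^2 + 6*a + 8)
(3) = w/(w - 6)
(4) = (k + 3)/(k - 2)
(5) = (u - 4)/(u - 3)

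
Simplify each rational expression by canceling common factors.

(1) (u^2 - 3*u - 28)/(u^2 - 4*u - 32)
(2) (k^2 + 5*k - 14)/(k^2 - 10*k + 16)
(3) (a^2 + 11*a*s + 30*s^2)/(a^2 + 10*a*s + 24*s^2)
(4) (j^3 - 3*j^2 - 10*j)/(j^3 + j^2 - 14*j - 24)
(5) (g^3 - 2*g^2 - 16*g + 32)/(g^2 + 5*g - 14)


(1) = (u - 7)/(u - 8)
(2) = (k + 7)/(k - 8)
(3) = (a + 5*s)/(a + 4*s)
(4) = (j^2 - 5*j)/(j^2 - j - 12)
(5) = (g^2 - 16)/(g + 7)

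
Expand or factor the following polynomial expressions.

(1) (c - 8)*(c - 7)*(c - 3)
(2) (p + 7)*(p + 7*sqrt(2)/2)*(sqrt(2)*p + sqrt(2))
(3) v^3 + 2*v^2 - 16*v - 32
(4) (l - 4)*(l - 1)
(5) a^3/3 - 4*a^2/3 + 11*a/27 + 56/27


(1) = c^3 - 18*c^2 + 101*c - 168
(2) = sqrt(2)*p^3 + 7*p^2 + 8*sqrt(2)*p^2 + 7*sqrt(2)*p + 56*p + 49
(3) = (v - 4)*(v + 2)*(v + 4)
(4) = l^2 - 5*l + 4
(5) = (a/3 + 1/3)*(a - 8/3)*(a - 7/3)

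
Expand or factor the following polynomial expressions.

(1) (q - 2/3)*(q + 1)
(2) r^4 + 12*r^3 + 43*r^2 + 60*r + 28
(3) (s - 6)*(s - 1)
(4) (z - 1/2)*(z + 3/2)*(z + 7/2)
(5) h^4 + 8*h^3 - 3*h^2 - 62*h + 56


(1) = q^2 + q/3 - 2/3
(2) = (r + 1)*(r + 2)^2*(r + 7)
(3) = s^2 - 7*s + 6
(4) = z^3 + 9*z^2/2 + 11*z/4 - 21/8
(5) = (h - 2)*(h - 1)*(h + 4)*(h + 7)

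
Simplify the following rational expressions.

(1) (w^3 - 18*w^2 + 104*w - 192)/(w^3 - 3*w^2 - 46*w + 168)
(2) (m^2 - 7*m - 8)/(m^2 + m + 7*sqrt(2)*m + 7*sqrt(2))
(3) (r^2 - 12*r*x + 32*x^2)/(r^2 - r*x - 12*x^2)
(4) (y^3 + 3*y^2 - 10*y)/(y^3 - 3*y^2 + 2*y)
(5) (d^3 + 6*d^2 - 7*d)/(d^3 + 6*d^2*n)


(1) = (w - 8)/(w + 7)
(2) = (m - 8)/(m + 7*sqrt(2))
(3) = (r - 8*x)/(r + 3*x)
(4) = (y + 5)/(y - 1)
(5) = (d^2 + 6*d - 7)/(d^2 + 6*d*n)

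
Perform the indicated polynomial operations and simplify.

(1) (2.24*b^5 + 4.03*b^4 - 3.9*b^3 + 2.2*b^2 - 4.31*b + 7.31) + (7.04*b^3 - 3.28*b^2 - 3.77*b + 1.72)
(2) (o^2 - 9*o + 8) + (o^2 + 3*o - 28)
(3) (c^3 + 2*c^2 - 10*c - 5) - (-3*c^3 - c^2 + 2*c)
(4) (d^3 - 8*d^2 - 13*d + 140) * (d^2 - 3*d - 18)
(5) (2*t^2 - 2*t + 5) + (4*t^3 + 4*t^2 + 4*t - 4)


(1) = 2.24*b^5 + 4.03*b^4 + 3.14*b^3 - 1.08*b^2 - 8.08*b + 9.03
(2) = 2*o^2 - 6*o - 20
(3) = 4*c^3 + 3*c^2 - 12*c - 5
(4) = d^5 - 11*d^4 - 7*d^3 + 323*d^2 - 186*d - 2520
(5) = 4*t^3 + 6*t^2 + 2*t + 1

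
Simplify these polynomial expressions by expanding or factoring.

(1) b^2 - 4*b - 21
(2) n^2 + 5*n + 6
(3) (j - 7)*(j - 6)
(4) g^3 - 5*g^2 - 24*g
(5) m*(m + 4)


(1) = (b - 7)*(b + 3)
(2) = (n + 2)*(n + 3)
(3) = j^2 - 13*j + 42
(4) = g*(g - 8)*(g + 3)
(5) = m^2 + 4*m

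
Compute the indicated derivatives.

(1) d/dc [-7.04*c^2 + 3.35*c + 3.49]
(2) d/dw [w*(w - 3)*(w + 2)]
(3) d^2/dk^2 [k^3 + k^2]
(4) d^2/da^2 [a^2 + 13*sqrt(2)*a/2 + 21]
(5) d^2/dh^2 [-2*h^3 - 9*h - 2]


(1) = 3.35 - 14.08*c
(2) = 3*w^2 - 2*w - 6
(3) = 6*k + 2
(4) = 2
(5) = -12*h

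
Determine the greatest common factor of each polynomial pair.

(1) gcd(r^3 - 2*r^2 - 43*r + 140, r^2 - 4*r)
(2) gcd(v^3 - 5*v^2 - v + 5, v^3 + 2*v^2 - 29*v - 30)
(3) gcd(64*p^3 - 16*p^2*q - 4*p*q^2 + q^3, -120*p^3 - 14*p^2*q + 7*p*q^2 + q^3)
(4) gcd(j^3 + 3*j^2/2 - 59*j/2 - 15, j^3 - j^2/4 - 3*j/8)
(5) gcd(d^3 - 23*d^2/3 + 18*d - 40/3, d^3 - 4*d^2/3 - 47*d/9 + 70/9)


(1) = r - 4
(2) = v^2 - 4*v - 5
(3) = gcd((-4*p + q)^2*(4*p + q), (-4*p + q)*(5*p + q)*(6*p + q)) = 4*p - q
(4) = j + 1/2
(5) = gcd((d - 4)*(d - 2)*(d - 5/3), (d - 2)*(d - 5/3)*(d + 7/3)) = d^2 - 11*d/3 + 10/3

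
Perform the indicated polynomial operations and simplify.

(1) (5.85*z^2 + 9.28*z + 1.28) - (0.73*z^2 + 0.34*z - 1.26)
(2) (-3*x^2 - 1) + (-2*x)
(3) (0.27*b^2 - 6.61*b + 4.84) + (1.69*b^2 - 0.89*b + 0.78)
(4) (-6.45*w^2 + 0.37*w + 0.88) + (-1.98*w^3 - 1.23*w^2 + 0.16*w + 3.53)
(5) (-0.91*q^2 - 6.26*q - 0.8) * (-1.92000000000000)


(1) = 5.12*z^2 + 8.94*z + 2.54
(2) = -3*x^2 - 2*x - 1
(3) = 1.96*b^2 - 7.5*b + 5.62
(4) = -1.98*w^3 - 7.68*w^2 + 0.53*w + 4.41
(5) = 1.7472*q^2 + 12.0192*q + 1.536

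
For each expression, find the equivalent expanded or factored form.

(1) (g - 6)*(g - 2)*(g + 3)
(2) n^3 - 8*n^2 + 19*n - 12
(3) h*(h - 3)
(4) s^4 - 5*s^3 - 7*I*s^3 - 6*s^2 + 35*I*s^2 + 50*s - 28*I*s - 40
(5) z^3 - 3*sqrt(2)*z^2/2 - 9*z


(1) = g^3 - 5*g^2 - 12*g + 36
(2) = (n - 4)*(n - 3)*(n - 1)
(3) = h^2 - 3*h
(4) = (s - 4)*(s - 1)*(s - 5*I)*(s - 2*I)
(5) = z*(z - 3*sqrt(2))*(z + 3*sqrt(2)/2)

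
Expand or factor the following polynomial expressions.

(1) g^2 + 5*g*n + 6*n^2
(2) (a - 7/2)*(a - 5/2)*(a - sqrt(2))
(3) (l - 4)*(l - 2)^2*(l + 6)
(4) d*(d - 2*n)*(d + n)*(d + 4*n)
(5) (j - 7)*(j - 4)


(1) = (g + 2*n)*(g + 3*n)
(2) = a^3 - 6*a^2 - sqrt(2)*a^2 + 6*sqrt(2)*a + 35*a/4 - 35*sqrt(2)/4
(3) = l^4 - 2*l^3 - 28*l^2 + 104*l - 96
(4) = d^4 + 3*d^3*n - 6*d^2*n^2 - 8*d*n^3
(5) = j^2 - 11*j + 28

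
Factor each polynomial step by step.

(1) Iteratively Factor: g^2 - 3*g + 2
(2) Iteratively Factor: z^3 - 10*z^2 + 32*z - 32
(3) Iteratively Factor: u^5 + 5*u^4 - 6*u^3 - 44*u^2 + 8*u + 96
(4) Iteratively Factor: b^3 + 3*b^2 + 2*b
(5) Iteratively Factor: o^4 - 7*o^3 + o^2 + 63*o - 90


(1) = (g - 2)*(g - 1)
(2) = (z - 2)*(z^2 - 8*z + 16) = (z - 4)*(z - 2)*(z - 4)
(3) = (u - 2)*(u^4 + 7*u^3 + 8*u^2 - 28*u - 48) = (u - 2)*(u + 2)*(u^3 + 5*u^2 - 2*u - 24) = (u - 2)^2*(u + 2)*(u^2 + 7*u + 12) = (u - 2)^2*(u + 2)*(u + 4)*(u + 3)
(4) = (b + 1)*(b^2 + 2*b) = b*(b + 1)*(b + 2)
(5) = (o + 3)*(o^3 - 10*o^2 + 31*o - 30) = (o - 2)*(o + 3)*(o^2 - 8*o + 15) = (o - 3)*(o - 2)*(o + 3)*(o - 5)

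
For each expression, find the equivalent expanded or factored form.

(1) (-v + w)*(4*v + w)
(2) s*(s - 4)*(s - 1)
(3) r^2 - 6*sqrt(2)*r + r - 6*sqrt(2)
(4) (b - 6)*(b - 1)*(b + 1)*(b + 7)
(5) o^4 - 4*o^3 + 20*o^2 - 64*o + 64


(1) = -4*v^2 + 3*v*w + w^2
(2) = s^3 - 5*s^2 + 4*s
(3) = (r + 1)*(r - 6*sqrt(2))
(4) = b^4 + b^3 - 43*b^2 - b + 42
(5) = (o - 2)^2*(o - 4*I)*(o + 4*I)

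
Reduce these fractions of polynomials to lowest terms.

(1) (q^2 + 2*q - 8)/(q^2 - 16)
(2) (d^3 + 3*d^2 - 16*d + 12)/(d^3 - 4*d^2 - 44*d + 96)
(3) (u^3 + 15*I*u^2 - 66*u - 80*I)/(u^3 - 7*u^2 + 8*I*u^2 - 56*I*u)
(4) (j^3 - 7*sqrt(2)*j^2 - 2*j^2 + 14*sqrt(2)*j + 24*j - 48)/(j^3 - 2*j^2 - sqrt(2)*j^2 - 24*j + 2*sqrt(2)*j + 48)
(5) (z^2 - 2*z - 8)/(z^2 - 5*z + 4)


(1) = (q - 2)/(q - 4)
(2) = (d - 1)/(d - 8)
(3) = (u^2 + 7*I*u - 10)/(u^2 - 7*u)
(4) = (j - 3*sqrt(2))/(j + 3*sqrt(2))
(5) = (z + 2)/(z - 1)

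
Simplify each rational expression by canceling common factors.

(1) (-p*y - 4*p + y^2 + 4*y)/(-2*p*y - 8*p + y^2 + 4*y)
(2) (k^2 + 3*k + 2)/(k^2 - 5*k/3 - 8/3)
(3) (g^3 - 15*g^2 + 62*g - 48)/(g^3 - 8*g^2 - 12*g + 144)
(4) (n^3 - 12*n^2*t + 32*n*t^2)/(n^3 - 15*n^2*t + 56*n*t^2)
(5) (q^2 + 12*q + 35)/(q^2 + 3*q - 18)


(1) = (-p + y)/(-2*p + y)
(2) = (3*k + 6)/(3*k - 8)
(3) = (g^2 - 9*g + 8)/(g^2 - 2*g - 24)
(4) = (-n + 4*t)/(-n + 7*t)
(5) = (q^2 + 12*q + 35)/(q^2 + 3*q - 18)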